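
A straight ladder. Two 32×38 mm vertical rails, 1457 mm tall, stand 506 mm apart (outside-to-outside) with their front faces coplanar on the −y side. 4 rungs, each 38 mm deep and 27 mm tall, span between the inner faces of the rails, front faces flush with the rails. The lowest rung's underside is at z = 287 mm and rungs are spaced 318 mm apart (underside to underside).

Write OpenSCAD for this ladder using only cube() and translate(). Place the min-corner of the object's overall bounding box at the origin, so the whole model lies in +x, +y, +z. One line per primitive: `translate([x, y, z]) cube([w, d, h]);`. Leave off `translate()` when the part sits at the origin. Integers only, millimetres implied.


// rung span = 506 - 2*32 = 442
// rung[k] z = 287 + k*318
cube([32, 38, 1457]);
translate([474, 0, 0]) cube([32, 38, 1457]);
translate([32, 0, 287]) cube([442, 38, 27]);
translate([32, 0, 605]) cube([442, 38, 27]);
translate([32, 0, 923]) cube([442, 38, 27]);
translate([32, 0, 1241]) cube([442, 38, 27]);


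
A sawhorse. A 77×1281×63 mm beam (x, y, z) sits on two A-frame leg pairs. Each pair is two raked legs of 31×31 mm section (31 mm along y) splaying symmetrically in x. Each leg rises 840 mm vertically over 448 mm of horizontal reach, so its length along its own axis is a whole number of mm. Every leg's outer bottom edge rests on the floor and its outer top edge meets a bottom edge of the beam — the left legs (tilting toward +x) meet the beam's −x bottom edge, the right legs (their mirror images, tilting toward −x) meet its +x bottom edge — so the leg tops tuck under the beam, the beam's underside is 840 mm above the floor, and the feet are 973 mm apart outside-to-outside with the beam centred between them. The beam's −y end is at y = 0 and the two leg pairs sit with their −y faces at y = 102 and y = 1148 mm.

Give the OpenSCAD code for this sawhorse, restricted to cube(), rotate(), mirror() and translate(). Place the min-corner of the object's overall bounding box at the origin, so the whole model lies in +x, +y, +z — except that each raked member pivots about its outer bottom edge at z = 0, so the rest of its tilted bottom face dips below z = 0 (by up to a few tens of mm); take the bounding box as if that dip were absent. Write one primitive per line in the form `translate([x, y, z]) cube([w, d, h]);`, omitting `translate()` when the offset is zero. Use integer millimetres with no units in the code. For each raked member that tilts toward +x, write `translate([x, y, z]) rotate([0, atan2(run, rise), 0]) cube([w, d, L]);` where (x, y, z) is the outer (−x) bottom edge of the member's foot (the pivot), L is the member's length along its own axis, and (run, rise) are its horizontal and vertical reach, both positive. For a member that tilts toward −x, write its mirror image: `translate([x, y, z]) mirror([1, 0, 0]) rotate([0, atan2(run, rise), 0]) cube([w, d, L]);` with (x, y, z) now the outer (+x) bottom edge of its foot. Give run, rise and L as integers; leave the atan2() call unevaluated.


translate([448, 0, 840]) cube([77, 1281, 63]);
translate([0, 102, 0]) rotate([0, atan2(448, 840), 0]) cube([31, 31, 952]);
translate([973, 102, 0]) mirror([1, 0, 0]) rotate([0, atan2(448, 840), 0]) cube([31, 31, 952]);
translate([0, 1148, 0]) rotate([0, atan2(448, 840), 0]) cube([31, 31, 952]);
translate([973, 1148, 0]) mirror([1, 0, 0]) rotate([0, atan2(448, 840), 0]) cube([31, 31, 952]);


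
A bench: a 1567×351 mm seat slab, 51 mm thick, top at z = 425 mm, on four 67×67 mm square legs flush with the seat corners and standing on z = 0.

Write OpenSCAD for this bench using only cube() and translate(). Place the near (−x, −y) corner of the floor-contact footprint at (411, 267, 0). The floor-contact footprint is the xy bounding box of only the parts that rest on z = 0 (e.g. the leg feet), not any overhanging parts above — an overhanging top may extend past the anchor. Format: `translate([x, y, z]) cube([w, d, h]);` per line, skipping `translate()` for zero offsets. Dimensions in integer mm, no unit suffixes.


translate([411, 267, 374]) cube([1567, 351, 51]);
translate([411, 267, 0]) cube([67, 67, 374]);
translate([411, 551, 0]) cube([67, 67, 374]);
translate([1911, 267, 0]) cube([67, 67, 374]);
translate([1911, 551, 0]) cube([67, 67, 374]);


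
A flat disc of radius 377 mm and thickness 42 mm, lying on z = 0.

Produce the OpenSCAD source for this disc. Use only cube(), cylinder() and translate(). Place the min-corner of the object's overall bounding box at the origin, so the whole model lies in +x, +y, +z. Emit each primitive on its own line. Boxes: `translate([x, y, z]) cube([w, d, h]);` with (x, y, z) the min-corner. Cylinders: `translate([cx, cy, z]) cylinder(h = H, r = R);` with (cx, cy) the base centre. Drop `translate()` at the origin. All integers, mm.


translate([377, 377, 0]) cylinder(h = 42, r = 377);


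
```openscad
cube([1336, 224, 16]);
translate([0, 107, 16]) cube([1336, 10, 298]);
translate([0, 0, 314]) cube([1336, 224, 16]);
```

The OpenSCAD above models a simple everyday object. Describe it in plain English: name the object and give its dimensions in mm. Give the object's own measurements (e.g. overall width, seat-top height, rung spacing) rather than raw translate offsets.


An I-beam lying along x, 1336 mm long. Overall section height 330 mm. Two flanges 224 mm wide (y) and 16 mm thick, one on the floor and one at the top; a web 10 mm thick runs between them, centred on the flange width.


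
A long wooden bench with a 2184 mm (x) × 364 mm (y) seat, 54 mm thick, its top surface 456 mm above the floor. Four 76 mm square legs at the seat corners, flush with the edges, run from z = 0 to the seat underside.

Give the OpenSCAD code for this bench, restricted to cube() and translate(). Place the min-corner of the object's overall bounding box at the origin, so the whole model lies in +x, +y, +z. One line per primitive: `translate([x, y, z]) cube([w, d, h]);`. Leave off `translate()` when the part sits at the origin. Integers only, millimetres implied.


translate([0, 0, 402]) cube([2184, 364, 54]);
cube([76, 76, 402]);
translate([0, 288, 0]) cube([76, 76, 402]);
translate([2108, 0, 0]) cube([76, 76, 402]);
translate([2108, 288, 0]) cube([76, 76, 402]);


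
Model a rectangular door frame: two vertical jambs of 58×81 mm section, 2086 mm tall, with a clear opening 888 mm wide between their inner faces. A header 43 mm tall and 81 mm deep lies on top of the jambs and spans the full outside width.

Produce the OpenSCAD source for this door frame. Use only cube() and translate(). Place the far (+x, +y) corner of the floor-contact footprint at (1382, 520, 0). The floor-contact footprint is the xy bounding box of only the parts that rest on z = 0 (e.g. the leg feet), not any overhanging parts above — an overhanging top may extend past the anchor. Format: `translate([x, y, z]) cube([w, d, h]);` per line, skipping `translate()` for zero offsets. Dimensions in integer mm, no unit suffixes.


translate([378, 439, 0]) cube([58, 81, 2086]);
translate([1324, 439, 0]) cube([58, 81, 2086]);
translate([378, 439, 2086]) cube([1004, 81, 43]);


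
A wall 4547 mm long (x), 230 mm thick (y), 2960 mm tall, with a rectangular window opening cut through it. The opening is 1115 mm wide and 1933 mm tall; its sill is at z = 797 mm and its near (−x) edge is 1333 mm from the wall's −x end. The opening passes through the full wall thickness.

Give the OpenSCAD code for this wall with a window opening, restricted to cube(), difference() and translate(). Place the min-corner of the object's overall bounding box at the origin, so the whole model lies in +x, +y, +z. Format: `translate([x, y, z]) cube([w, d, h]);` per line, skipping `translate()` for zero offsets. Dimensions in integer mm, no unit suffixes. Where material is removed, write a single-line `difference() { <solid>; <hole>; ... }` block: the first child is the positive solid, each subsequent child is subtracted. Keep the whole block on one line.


difference() { cube([4547, 230, 2960]); translate([1333, 0, 797]) cube([1115, 230, 1933]); }


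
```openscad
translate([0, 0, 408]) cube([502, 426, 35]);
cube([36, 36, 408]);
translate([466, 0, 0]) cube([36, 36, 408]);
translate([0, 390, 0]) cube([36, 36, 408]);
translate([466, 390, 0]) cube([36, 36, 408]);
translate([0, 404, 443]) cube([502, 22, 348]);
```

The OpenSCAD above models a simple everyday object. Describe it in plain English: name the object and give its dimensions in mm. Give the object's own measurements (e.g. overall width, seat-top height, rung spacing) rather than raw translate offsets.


A chair. The seat is a 502×426×35 mm slab with its top at z = 443 mm, on four 36×36 mm corner legs (flush with the seat edges, standing on z = 0). A flat backrest 22 mm thick, 348 mm tall, spans the full seat width and rises from the seat top along its +y edge, rear face flush with the rear of the seat.


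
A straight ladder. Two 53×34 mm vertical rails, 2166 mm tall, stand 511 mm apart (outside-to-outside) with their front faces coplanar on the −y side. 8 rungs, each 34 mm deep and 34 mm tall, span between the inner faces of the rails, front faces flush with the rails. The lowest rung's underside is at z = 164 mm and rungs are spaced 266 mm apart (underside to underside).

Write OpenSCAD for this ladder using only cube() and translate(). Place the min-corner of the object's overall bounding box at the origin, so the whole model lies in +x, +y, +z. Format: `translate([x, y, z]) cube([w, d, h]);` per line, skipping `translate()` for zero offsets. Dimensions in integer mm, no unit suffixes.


cube([53, 34, 2166]);
translate([458, 0, 0]) cube([53, 34, 2166]);
translate([53, 0, 164]) cube([405, 34, 34]);
translate([53, 0, 430]) cube([405, 34, 34]);
translate([53, 0, 696]) cube([405, 34, 34]);
translate([53, 0, 962]) cube([405, 34, 34]);
translate([53, 0, 1228]) cube([405, 34, 34]);
translate([53, 0, 1494]) cube([405, 34, 34]);
translate([53, 0, 1760]) cube([405, 34, 34]);
translate([53, 0, 2026]) cube([405, 34, 34]);


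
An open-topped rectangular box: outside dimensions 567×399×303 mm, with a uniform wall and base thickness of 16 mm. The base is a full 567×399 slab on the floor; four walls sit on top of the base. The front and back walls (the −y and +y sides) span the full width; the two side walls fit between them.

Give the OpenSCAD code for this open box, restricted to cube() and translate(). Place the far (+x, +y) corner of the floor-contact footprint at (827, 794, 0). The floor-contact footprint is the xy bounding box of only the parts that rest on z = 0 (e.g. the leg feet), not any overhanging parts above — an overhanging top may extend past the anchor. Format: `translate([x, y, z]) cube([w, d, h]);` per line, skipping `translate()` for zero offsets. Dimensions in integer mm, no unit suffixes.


translate([260, 395, 0]) cube([567, 399, 16]);
translate([260, 395, 16]) cube([567, 16, 287]);
translate([260, 778, 16]) cube([567, 16, 287]);
translate([260, 411, 16]) cube([16, 367, 287]);
translate([811, 411, 16]) cube([16, 367, 287]);


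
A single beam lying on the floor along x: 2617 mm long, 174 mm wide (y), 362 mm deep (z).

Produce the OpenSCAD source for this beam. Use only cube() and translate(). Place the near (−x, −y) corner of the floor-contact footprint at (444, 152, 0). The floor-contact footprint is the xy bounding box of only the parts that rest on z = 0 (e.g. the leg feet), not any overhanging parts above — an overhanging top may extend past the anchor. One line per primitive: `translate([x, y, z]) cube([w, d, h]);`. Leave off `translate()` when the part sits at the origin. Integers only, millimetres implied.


translate([444, 152, 0]) cube([2617, 174, 362]);


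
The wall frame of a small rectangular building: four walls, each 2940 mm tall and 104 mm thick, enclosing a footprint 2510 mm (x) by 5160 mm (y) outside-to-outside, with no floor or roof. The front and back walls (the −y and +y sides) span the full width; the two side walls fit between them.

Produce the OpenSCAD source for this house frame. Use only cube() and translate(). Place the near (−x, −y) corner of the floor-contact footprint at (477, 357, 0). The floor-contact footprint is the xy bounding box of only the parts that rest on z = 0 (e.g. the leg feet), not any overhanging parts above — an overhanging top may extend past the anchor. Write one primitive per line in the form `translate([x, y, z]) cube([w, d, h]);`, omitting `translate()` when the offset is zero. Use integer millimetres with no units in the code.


translate([477, 357, 0]) cube([2510, 104, 2940]);
translate([477, 5413, 0]) cube([2510, 104, 2940]);
translate([477, 461, 0]) cube([104, 4952, 2940]);
translate([2883, 461, 0]) cube([104, 4952, 2940]);


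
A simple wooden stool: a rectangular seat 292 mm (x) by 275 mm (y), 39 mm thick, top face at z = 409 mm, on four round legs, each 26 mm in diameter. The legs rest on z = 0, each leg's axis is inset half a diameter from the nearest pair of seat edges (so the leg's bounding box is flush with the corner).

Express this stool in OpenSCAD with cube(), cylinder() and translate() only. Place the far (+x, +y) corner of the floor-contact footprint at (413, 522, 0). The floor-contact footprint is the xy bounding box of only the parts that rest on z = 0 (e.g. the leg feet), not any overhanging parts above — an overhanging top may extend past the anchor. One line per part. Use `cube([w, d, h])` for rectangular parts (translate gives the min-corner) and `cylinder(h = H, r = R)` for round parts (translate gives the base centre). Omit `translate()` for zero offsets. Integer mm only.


translate([121, 247, 370]) cube([292, 275, 39]);
translate([134, 260, 0]) cylinder(h = 370, r = 13);
translate([400, 260, 0]) cylinder(h = 370, r = 13);
translate([134, 509, 0]) cylinder(h = 370, r = 13);
translate([400, 509, 0]) cylinder(h = 370, r = 13);


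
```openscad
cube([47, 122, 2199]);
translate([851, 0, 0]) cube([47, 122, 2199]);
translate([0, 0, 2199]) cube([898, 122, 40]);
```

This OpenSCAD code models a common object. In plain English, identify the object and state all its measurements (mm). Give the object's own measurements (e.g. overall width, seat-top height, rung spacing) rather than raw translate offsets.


A door frame. The clear opening is 804 mm wide and 2199 mm high. Two 47 mm wide jambs, 122 mm deep, stand either side of the opening from the floor to the top of the opening. A 40 mm thick head sits across the top of both jambs, spanning the full outside width of the frame.


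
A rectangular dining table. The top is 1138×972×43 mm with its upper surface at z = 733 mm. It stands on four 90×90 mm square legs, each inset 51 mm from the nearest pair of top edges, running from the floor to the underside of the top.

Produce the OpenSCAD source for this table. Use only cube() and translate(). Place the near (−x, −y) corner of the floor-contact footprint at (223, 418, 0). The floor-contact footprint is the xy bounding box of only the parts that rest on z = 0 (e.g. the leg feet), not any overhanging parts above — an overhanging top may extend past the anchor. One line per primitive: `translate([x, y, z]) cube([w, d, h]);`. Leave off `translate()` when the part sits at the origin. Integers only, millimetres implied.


// leg_h = 733 - 43 = 690
translate([172, 367, 690]) cube([1138, 972, 43]);
translate([223, 418, 0]) cube([90, 90, 690]);
translate([1169, 418, 0]) cube([90, 90, 690]);
translate([223, 1198, 0]) cube([90, 90, 690]);
translate([1169, 1198, 0]) cube([90, 90, 690]);


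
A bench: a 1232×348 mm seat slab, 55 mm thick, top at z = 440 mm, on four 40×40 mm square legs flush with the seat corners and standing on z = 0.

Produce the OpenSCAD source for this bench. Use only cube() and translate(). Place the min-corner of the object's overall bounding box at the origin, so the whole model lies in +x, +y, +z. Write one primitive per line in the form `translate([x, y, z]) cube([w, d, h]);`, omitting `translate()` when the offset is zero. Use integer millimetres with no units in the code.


translate([0, 0, 385]) cube([1232, 348, 55]);
cube([40, 40, 385]);
translate([0, 308, 0]) cube([40, 40, 385]);
translate([1192, 0, 0]) cube([40, 40, 385]);
translate([1192, 308, 0]) cube([40, 40, 385]);


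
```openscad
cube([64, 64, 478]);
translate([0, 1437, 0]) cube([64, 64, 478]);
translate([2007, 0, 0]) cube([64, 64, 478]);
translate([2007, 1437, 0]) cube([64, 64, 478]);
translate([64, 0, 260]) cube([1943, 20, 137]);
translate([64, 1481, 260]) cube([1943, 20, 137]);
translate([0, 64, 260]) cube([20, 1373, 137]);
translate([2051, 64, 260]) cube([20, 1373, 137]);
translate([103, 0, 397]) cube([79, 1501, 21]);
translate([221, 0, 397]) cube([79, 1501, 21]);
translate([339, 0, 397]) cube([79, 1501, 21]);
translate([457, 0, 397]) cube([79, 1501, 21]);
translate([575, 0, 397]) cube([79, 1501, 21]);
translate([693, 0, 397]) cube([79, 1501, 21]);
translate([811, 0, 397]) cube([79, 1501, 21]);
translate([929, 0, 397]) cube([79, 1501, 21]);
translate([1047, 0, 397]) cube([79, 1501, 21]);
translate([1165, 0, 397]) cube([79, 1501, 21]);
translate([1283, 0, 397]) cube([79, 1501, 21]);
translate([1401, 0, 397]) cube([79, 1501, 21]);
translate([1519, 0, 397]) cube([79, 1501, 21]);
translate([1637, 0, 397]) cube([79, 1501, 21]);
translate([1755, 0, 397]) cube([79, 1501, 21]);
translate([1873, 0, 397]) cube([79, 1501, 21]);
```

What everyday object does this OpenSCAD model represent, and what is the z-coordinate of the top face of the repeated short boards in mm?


A bed frame. The slat-top height is 418 mm.

Four posts, four rails, and a row of slats — a bed frame. Slats sit on the rails at z = 260 + 137 = 397; with slat thickness 21, the top is 418 mm.


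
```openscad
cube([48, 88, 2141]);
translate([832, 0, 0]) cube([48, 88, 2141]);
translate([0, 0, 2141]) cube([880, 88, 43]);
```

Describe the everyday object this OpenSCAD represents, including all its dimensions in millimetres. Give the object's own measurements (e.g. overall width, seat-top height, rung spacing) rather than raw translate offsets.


A door frame. The clear opening is 784 mm wide and 2141 mm high. Two 48 mm wide jambs, 88 mm deep, stand either side of the opening from the floor to the top of the opening. A 43 mm thick head sits across the top of both jambs, spanning the full outside width of the frame.


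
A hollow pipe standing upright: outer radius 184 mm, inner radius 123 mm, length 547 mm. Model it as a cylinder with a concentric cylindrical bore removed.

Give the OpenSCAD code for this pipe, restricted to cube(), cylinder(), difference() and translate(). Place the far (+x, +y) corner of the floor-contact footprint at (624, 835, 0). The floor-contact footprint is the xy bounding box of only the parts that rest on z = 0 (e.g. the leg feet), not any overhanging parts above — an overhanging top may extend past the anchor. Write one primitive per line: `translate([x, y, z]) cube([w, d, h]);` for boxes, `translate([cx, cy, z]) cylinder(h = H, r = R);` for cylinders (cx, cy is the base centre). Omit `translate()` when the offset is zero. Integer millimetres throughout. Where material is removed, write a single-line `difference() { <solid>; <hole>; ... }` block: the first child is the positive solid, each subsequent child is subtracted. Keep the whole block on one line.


difference() { translate([440, 651, 0]) cylinder(h = 547, r = 184); translate([440, 651, 0]) cylinder(h = 547, r = 123); }


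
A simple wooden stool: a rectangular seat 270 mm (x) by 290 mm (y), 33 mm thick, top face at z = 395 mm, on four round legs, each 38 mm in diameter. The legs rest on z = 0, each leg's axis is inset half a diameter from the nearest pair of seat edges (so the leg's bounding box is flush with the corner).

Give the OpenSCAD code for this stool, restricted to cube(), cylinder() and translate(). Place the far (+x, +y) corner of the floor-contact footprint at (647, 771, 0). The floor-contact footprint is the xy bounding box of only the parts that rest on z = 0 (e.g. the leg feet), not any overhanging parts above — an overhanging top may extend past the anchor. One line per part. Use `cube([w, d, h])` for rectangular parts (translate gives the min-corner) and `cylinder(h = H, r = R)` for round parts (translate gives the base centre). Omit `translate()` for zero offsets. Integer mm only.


translate([377, 481, 362]) cube([270, 290, 33]);
translate([396, 500, 0]) cylinder(h = 362, r = 19);
translate([628, 500, 0]) cylinder(h = 362, r = 19);
translate([396, 752, 0]) cylinder(h = 362, r = 19);
translate([628, 752, 0]) cylinder(h = 362, r = 19);


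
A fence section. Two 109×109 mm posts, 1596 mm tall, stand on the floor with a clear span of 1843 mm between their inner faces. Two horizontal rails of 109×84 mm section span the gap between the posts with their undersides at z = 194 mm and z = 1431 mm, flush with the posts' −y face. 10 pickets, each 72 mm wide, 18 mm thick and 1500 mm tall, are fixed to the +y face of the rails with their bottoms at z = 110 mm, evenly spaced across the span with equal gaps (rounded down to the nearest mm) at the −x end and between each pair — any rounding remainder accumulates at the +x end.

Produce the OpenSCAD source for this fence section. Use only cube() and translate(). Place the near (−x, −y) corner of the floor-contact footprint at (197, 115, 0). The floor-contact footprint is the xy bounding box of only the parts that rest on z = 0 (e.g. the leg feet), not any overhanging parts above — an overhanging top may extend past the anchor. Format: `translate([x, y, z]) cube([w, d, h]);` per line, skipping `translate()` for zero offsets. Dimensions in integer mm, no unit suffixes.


translate([197, 115, 0]) cube([109, 109, 1596]);
translate([2149, 115, 0]) cube([109, 109, 1596]);
translate([306, 115, 194]) cube([1843, 109, 84]);
translate([306, 115, 1431]) cube([1843, 109, 84]);
translate([408, 224, 110]) cube([72, 18, 1500]);
translate([582, 224, 110]) cube([72, 18, 1500]);
translate([756, 224, 110]) cube([72, 18, 1500]);
translate([930, 224, 110]) cube([72, 18, 1500]);
translate([1104, 224, 110]) cube([72, 18, 1500]);
translate([1278, 224, 110]) cube([72, 18, 1500]);
translate([1452, 224, 110]) cube([72, 18, 1500]);
translate([1626, 224, 110]) cube([72, 18, 1500]);
translate([1800, 224, 110]) cube([72, 18, 1500]);
translate([1974, 224, 110]) cube([72, 18, 1500]);


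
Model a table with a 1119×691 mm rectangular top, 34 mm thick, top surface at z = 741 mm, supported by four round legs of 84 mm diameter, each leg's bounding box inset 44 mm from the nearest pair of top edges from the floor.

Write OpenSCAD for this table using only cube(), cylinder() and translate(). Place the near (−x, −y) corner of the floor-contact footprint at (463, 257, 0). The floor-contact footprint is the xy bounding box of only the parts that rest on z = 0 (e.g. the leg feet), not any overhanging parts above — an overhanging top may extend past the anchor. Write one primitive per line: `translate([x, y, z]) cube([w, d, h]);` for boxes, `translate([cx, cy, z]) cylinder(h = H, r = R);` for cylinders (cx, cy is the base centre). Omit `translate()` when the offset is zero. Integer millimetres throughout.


translate([419, 213, 707]) cube([1119, 691, 34]);
translate([505, 299, 0]) cylinder(h = 707, r = 42);
translate([1452, 299, 0]) cylinder(h = 707, r = 42);
translate([505, 818, 0]) cylinder(h = 707, r = 42);
translate([1452, 818, 0]) cylinder(h = 707, r = 42);


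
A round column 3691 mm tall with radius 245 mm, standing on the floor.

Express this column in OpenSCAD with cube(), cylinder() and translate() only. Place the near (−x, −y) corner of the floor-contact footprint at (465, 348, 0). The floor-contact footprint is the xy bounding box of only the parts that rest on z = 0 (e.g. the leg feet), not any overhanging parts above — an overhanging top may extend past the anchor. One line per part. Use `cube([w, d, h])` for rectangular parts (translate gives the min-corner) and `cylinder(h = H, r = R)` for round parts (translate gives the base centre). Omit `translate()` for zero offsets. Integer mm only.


translate([710, 593, 0]) cylinder(h = 3691, r = 245);


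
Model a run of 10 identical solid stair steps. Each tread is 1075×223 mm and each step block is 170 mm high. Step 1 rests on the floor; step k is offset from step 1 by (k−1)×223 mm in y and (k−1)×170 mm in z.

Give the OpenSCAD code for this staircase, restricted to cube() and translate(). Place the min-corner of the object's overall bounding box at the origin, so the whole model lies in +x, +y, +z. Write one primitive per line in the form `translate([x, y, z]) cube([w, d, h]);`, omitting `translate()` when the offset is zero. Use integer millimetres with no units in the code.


cube([1075, 223, 170]);
translate([0, 223, 170]) cube([1075, 223, 170]);
translate([0, 446, 340]) cube([1075, 223, 170]);
translate([0, 669, 510]) cube([1075, 223, 170]);
translate([0, 892, 680]) cube([1075, 223, 170]);
translate([0, 1115, 850]) cube([1075, 223, 170]);
translate([0, 1338, 1020]) cube([1075, 223, 170]);
translate([0, 1561, 1190]) cube([1075, 223, 170]);
translate([0, 1784, 1360]) cube([1075, 223, 170]);
translate([0, 2007, 1530]) cube([1075, 223, 170]);


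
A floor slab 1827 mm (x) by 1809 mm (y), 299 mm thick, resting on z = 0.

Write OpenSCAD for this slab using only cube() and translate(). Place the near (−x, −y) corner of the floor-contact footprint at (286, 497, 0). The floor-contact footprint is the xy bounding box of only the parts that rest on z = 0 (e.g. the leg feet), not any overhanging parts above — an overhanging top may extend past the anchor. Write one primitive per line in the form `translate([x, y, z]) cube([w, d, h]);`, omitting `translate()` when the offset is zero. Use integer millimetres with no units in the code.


translate([286, 497, 0]) cube([1827, 1809, 299]);


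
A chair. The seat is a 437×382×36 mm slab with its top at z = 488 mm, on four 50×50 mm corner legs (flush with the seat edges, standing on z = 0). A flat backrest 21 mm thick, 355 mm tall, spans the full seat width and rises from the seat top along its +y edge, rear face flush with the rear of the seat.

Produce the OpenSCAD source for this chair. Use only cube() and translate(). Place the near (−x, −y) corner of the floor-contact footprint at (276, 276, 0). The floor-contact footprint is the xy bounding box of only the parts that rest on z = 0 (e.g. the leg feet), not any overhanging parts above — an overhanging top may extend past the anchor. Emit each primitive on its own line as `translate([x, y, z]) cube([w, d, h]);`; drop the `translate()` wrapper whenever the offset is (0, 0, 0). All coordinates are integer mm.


// leg_h = 488 - 36 = 452
translate([276, 276, 452]) cube([437, 382, 36]);
translate([276, 276, 0]) cube([50, 50, 452]);
translate([663, 276, 0]) cube([50, 50, 452]);
translate([276, 608, 0]) cube([50, 50, 452]);
translate([663, 608, 0]) cube([50, 50, 452]);
translate([276, 637, 488]) cube([437, 21, 355]);


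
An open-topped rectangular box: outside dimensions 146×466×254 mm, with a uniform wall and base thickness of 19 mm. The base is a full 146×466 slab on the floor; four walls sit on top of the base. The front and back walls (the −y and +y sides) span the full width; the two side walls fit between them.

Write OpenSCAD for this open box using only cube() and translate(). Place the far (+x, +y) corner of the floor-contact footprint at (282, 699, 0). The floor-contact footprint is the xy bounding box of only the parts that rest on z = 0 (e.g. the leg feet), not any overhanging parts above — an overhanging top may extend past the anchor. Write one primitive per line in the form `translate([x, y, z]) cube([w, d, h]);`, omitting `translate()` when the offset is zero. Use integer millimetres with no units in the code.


translate([136, 233, 0]) cube([146, 466, 19]);
translate([136, 233, 19]) cube([146, 19, 235]);
translate([136, 680, 19]) cube([146, 19, 235]);
translate([136, 252, 19]) cube([19, 428, 235]);
translate([263, 252, 19]) cube([19, 428, 235]);


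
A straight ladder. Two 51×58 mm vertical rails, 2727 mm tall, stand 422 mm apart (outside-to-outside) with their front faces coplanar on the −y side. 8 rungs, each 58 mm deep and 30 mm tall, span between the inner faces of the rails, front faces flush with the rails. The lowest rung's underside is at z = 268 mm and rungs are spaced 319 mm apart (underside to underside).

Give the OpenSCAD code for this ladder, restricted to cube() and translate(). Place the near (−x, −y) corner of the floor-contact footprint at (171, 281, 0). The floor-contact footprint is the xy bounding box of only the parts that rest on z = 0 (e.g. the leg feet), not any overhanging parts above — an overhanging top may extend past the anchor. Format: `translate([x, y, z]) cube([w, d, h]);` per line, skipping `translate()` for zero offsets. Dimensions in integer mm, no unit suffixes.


translate([171, 281, 0]) cube([51, 58, 2727]);
translate([542, 281, 0]) cube([51, 58, 2727]);
translate([222, 281, 268]) cube([320, 58, 30]);
translate([222, 281, 587]) cube([320, 58, 30]);
translate([222, 281, 906]) cube([320, 58, 30]);
translate([222, 281, 1225]) cube([320, 58, 30]);
translate([222, 281, 1544]) cube([320, 58, 30]);
translate([222, 281, 1863]) cube([320, 58, 30]);
translate([222, 281, 2182]) cube([320, 58, 30]);
translate([222, 281, 2501]) cube([320, 58, 30]);


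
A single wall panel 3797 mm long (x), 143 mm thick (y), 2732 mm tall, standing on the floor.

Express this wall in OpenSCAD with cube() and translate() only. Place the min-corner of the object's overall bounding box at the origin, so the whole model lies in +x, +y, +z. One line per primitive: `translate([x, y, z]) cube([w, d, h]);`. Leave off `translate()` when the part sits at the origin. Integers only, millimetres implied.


cube([3797, 143, 2732]);


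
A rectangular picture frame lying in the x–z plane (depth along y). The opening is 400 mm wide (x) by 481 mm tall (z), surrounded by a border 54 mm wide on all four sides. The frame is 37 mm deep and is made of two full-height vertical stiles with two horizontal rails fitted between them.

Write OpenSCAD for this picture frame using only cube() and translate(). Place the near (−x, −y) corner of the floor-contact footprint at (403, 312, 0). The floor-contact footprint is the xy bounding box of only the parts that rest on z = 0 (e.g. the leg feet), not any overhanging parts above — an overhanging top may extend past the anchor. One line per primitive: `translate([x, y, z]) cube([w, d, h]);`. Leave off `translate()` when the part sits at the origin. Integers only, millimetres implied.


translate([403, 312, 0]) cube([54, 37, 589]);
translate([857, 312, 0]) cube([54, 37, 589]);
translate([457, 312, 0]) cube([400, 37, 54]);
translate([457, 312, 535]) cube([400, 37, 54]);


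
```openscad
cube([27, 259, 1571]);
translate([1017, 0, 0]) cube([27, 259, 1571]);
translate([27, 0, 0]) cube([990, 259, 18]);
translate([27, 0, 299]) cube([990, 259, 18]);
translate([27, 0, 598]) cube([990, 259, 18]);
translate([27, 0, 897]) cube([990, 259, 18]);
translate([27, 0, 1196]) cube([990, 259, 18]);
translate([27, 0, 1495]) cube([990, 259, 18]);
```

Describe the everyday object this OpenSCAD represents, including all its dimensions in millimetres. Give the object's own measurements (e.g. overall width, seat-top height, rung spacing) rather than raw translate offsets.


An open bookshelf. Two side panels, each 27 mm thick, 259 mm deep and 1571 mm tall, stand 1044 mm apart (outside-to-outside). Between them sit 6 shelves, each 18 mm thick and 259 mm deep, spanning the full gap between the sides. The bottom shelf rests on the floor (its underside at z = 0) and the clear gap between one shelf's top and the next shelf's underside is 281 mm.


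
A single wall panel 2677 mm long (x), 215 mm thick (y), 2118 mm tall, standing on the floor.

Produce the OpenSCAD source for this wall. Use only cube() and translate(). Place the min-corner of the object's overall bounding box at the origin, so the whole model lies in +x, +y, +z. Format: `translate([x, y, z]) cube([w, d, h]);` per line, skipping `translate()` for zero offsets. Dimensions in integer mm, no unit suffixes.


cube([2677, 215, 2118]);


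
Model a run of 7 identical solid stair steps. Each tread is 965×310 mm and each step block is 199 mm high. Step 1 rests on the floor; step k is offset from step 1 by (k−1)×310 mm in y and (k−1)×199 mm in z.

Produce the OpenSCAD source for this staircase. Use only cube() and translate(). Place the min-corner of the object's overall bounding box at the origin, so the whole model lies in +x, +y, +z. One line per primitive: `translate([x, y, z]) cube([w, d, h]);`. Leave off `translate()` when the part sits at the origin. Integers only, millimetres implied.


cube([965, 310, 199]);
translate([0, 310, 199]) cube([965, 310, 199]);
translate([0, 620, 398]) cube([965, 310, 199]);
translate([0, 930, 597]) cube([965, 310, 199]);
translate([0, 1240, 796]) cube([965, 310, 199]);
translate([0, 1550, 995]) cube([965, 310, 199]);
translate([0, 1860, 1194]) cube([965, 310, 199]);


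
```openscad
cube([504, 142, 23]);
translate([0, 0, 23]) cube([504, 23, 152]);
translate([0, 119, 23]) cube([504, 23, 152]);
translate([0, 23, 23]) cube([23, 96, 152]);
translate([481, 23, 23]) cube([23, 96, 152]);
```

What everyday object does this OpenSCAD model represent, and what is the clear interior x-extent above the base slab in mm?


An open box. The internal width is 458 mm.

A 504×142 base slab with four walls standing on it — an open box. The base is 504 mm wide and the walls are 23 mm thick, so the internal width is 504 − 2 × 23 = 458 mm.


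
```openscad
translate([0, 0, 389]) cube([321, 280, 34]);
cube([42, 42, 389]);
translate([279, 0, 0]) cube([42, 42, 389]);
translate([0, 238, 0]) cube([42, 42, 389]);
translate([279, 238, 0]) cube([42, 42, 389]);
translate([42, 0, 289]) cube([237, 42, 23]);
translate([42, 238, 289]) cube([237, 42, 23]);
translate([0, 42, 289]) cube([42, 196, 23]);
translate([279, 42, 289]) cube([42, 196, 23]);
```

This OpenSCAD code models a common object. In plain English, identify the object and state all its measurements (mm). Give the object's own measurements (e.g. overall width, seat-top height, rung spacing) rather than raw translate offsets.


A four-legged stool. The seat is a 321×280×34 mm slab whose top surface is at z = 423 mm; four square legs, each 42×42 mm in cross-section, run from the floor (z = 0) to the underside of the seat, each flush with a corner of the seat. Four stretchers, 42 mm wide and 23 mm tall, connect adjacent legs with their undersides at z = 289 mm, each running between the inner faces of the legs it joins and aligned with the legs' outer faces on the other axis.


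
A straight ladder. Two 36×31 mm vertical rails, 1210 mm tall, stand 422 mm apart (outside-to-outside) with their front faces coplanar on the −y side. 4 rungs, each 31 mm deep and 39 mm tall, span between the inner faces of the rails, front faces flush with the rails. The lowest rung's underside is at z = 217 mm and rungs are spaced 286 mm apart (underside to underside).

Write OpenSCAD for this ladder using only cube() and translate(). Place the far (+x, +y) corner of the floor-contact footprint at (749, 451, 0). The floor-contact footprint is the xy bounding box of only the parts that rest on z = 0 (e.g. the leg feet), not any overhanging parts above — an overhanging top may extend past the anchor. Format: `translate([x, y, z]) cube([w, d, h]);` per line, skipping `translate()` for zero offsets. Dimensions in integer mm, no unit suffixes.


translate([327, 420, 0]) cube([36, 31, 1210]);
translate([713, 420, 0]) cube([36, 31, 1210]);
translate([363, 420, 217]) cube([350, 31, 39]);
translate([363, 420, 503]) cube([350, 31, 39]);
translate([363, 420, 789]) cube([350, 31, 39]);
translate([363, 420, 1075]) cube([350, 31, 39]);


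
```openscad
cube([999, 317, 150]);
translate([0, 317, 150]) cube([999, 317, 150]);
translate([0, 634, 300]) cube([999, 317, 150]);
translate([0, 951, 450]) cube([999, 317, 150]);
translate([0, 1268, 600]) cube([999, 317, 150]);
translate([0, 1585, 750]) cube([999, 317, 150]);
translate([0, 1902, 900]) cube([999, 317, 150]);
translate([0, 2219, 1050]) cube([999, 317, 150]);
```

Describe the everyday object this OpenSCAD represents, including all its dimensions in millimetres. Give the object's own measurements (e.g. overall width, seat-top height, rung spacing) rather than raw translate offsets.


A straight staircase of 8 solid steps. Each step is 999 mm wide (x), 317 mm deep (y, the going) and 150 mm tall (the rise). The first step rests on the floor; each subsequent step sits one going further in +y and one rise higher in +z, directly behind and above the previous step with no overlap.


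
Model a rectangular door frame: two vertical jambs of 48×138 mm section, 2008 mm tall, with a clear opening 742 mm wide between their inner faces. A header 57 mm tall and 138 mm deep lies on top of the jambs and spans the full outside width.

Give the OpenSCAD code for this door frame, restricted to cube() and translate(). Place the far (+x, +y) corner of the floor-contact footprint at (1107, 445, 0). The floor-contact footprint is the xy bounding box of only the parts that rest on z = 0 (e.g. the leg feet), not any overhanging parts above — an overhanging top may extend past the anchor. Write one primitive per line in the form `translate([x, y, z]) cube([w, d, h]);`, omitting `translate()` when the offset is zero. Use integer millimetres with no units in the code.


translate([269, 307, 0]) cube([48, 138, 2008]);
translate([1059, 307, 0]) cube([48, 138, 2008]);
translate([269, 307, 2008]) cube([838, 138, 57]);


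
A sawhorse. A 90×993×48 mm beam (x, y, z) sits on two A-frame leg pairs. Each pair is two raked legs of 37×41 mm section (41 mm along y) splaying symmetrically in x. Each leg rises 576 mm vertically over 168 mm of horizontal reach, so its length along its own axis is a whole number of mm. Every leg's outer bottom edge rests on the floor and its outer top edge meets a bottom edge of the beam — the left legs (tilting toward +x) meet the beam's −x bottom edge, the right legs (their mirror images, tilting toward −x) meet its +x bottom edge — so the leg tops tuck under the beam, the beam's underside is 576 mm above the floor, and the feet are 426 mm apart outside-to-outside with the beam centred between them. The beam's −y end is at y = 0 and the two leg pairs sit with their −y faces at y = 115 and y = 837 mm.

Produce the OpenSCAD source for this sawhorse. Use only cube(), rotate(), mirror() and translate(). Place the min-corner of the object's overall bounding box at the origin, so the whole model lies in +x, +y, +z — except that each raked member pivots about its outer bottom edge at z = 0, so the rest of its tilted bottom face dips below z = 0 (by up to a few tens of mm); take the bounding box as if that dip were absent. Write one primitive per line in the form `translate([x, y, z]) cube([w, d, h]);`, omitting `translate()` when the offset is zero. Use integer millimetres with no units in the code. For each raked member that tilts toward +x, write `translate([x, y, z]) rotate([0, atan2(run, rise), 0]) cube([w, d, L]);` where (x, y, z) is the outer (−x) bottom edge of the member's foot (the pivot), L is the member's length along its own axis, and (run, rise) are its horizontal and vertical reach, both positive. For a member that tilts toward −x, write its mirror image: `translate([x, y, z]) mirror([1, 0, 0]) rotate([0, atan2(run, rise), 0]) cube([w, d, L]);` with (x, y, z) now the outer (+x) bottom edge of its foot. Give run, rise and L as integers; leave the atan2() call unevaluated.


translate([168, 0, 576]) cube([90, 993, 48]);
translate([0, 115, 0]) rotate([0, atan2(168, 576), 0]) cube([37, 41, 600]);
translate([426, 115, 0]) mirror([1, 0, 0]) rotate([0, atan2(168, 576), 0]) cube([37, 41, 600]);
translate([0, 837, 0]) rotate([0, atan2(168, 576), 0]) cube([37, 41, 600]);
translate([426, 837, 0]) mirror([1, 0, 0]) rotate([0, atan2(168, 576), 0]) cube([37, 41, 600]);
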